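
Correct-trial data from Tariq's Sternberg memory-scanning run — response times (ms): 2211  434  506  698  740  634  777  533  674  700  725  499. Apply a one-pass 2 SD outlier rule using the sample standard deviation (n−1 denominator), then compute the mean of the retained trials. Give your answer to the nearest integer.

n = 12, ΣRT = 9131, M = 760.917
Σ(x−M)² = 2428462.92; s = √(2428462.92/11) = 469.861
Cutoffs: 760.917 ± 2·469.861 → [-178.8, 1700.6]
Outside: 2211 → excluded.
Retained (n=11): Σ = 6920, mean = 6920/11 = 629.091

629 ms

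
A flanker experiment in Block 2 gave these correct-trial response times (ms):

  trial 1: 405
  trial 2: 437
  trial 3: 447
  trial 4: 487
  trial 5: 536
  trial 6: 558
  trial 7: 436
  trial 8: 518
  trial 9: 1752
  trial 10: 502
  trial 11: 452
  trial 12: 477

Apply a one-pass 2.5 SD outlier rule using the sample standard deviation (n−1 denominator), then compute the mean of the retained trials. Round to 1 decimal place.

477.7 ms

n = 12, ΣRT = 7007, M = 583.917
Σ(x−M)² = 1510888.92; s = √(1510888.92/11) = 370.612
Cutoffs: 583.917 ± 2.5·370.612 → [-342.6, 1510.4]
Outside: 1752 → excluded.
Retained (n=11): Σ = 5255, mean = 5255/11 = 477.727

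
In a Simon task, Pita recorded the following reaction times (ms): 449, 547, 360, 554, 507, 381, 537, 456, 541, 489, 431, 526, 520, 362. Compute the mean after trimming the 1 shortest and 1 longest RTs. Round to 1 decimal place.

478.8 ms

Sorted: 360, 362, 381, 431, 449, 456, 489, 507, 520, 526, 537, 541, 547, 554
Drop lowest 1 (360) and highest 1 (554)
Remaining (n=12): Σ = 5746, mean = 5746/12 = 478.833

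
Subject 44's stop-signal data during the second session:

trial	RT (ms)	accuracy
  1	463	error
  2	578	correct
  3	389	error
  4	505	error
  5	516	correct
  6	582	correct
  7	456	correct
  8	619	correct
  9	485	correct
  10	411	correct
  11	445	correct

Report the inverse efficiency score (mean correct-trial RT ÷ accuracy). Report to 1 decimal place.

703.3 ms

Correct trials (n=8): 578, 516, 582, 456, 619, 485, 411, 445
Mean correct RT = 4092/8 = 511.5000 ms
Proportion correct = 8/11
IES = 511.5000 / (8/11) = 703.312 ms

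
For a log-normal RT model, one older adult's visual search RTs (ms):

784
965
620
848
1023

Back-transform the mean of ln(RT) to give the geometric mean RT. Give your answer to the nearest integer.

835 ms

ln(RT): 6.6644, 6.8721, 6.4297, 6.7429, 6.9305
Mean ln(RT) = 33.6396/5 = 6.72793
Geometric mean = exp(6.72793) = 835.41 ms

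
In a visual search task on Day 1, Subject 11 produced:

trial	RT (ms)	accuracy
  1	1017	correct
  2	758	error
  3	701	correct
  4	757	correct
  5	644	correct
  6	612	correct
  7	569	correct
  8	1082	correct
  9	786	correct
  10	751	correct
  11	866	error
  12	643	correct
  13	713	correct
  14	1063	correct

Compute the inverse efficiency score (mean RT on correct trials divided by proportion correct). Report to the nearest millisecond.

908 ms

Correct trials (n=12): 1017, 701, 757, 644, 612, 569, 1082, 786, 751, 643, 713, 1063
Mean correct RT = 9338/12 = 778.1667 ms
Proportion correct = 12/14
IES = 778.1667 / (12/14) = 907.861 ms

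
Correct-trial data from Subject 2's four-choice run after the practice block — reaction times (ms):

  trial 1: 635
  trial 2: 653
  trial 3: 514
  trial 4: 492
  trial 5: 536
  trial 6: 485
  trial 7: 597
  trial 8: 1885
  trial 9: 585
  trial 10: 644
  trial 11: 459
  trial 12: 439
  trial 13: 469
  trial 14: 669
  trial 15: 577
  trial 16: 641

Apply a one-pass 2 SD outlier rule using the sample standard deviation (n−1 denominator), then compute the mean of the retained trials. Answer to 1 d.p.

559.7 ms

n = 16, ΣRT = 10280, M = 642.500
Σ(x−M)² = 1734844.00; s = √(1734844.00/15) = 340.083
Cutoffs: 642.500 ± 2·340.083 → [-37.7, 1322.7]
Outside: 1885 → excluded.
Retained (n=15): Σ = 8395, mean = 8395/15 = 559.667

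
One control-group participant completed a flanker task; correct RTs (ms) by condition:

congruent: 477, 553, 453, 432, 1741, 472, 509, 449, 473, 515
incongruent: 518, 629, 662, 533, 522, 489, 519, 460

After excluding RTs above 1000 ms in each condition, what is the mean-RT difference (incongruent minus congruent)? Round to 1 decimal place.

60.1 ms

congruent: exclude 1741
M(congruent) = 4333/9 = 481.444
M(incongruent) = 4332/8 = 541.500
Difference = 541.500 − 481.444 = 60.056 ms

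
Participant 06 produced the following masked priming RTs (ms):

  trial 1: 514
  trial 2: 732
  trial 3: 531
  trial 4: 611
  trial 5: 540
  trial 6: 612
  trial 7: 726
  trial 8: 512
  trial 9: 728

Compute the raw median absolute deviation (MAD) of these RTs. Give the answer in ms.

Sorted: 512, 514, 531, 540, 611, 612, 726, 728, 732 → median = 611
|x − 611|: 97, 121, 80, 0, 71, 1, 115, 99, 117
Sorted deviations: 0, 1, 71, 80, 97, 99, 115, 117, 121 → MAD = 97

97 ms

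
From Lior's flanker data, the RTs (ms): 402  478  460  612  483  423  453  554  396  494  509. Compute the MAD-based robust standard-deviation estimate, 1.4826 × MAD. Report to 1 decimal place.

46.0 ms

Sorted: 396, 402, 423, 453, 460, 478, 483, 494, 509, 554, 612 → median = 478
|x − 478| sorted: 0, 5, 16, 18, 25, 31, 55, 76, 76, 82, 134 → MAD = 31
Robust SD ≈ 1.4826 × 31 = 45.961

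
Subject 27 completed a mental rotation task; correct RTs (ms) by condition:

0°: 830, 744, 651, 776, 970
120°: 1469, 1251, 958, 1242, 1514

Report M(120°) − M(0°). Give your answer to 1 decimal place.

492.6 ms

M(0°) = 3971/5 = 794.200
M(120°) = 6434/5 = 1286.800
Difference = 1286.800 − 794.200 = 492.600 ms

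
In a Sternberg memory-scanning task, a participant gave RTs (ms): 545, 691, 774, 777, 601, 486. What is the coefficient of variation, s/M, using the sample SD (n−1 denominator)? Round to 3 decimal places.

0.188

n = 6, Σ = 3874, M = 645.6667
Σ(x−M)² = 73395.333; s = √(73395.333/5) = 121.1572
CV = 121.1572 / 645.6667 = 0.18765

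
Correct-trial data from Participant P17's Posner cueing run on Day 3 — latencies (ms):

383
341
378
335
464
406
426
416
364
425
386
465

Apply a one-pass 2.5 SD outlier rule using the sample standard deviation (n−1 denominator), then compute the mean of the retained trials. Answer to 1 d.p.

399.1 ms

n = 12, ΣRT = 4789, M = 399.083
Σ(x−M)² = 19874.92; s = √(19874.92/11) = 42.507
Cutoffs: 399.083 ± 2.5·42.507 → [292.8, 505.3]
No RTs fall outside the cutoffs; all 12 retained. Mean = 4789/12 = 399.083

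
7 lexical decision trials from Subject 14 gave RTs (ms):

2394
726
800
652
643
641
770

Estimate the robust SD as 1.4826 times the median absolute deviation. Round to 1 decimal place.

109.7 ms

Sorted: 641, 643, 652, 726, 770, 800, 2394 → median = 726
|x − 726| sorted: 0, 44, 74, 74, 83, 85, 1668 → MAD = 74
Robust SD ≈ 1.4826 × 74 = 109.712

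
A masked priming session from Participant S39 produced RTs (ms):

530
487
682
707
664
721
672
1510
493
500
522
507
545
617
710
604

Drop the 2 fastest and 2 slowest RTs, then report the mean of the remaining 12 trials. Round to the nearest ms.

605 ms

Sorted: 487, 493, 500, 507, 522, 530, 545, 604, 617, 664, 672, 682, 707, 710, 721, 1510
Drop lowest 2 (487, 493) and highest 2 (721, 1510)
Remaining (n=12): Σ = 7260, mean = 7260/12 = 605.000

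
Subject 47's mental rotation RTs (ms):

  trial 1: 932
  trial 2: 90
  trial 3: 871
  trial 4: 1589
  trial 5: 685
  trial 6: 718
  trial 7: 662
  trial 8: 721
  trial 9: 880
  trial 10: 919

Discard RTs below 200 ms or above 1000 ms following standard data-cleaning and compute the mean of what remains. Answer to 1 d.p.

Excluded: 90, 1589
Retained (n=8): Σ = 6388
Mean = 6388/8 = 798.5000

798.5 ms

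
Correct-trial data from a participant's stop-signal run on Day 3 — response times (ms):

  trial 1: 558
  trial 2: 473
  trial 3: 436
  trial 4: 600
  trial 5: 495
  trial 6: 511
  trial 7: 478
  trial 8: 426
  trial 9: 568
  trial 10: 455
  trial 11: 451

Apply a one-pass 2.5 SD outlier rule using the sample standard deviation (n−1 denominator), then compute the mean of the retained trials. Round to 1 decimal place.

495.5 ms

n = 11, ΣRT = 5451, M = 495.545
Σ(x−M)² = 33126.73; s = √(33126.73/10) = 57.556
Cutoffs: 495.545 ± 2.5·57.556 → [351.7, 639.4]
No RTs fall outside the cutoffs; all 11 retained. Mean = 5451/11 = 495.545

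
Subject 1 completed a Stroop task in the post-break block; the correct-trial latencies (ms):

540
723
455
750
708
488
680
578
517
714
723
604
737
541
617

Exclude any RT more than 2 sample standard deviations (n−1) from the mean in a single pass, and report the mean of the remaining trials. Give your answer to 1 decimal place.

625.0 ms

n = 15, ΣRT = 9375, M = 625.000
Σ(x−M)² = 141540.00; s = √(141540.00/14) = 100.548
Cutoffs: 625.000 ± 2·100.548 → [423.9, 826.1]
No RTs fall outside the cutoffs; all 15 retained. Mean = 9375/15 = 625.000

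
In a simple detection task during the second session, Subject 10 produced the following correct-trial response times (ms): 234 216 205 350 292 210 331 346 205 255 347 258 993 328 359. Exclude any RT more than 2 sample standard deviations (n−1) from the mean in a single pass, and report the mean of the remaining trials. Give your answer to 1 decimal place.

n = 15, ΣRT = 4929, M = 328.600
Σ(x−M)² = 521445.60; s = √(521445.60/14) = 192.993
Cutoffs: 328.600 ± 2·192.993 → [-57.4, 714.6]
Outside: 993 → excluded.
Retained (n=14): Σ = 3936, mean = 3936/14 = 281.143

281.1 ms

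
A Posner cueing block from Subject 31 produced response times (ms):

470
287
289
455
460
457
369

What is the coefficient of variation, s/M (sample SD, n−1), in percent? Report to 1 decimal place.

n = 7, Σ = 2787, M = 398.1429
Σ(x−M)² = 40800.857; s = √(40800.857/6) = 82.4630
CV = 82.4630 / 398.1429 = 0.20712 = 20.712%

20.7%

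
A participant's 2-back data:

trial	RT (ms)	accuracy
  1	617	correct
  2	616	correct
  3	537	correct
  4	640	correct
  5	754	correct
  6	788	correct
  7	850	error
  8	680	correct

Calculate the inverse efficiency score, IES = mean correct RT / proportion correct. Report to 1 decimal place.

756.2 ms

Correct trials (n=7): 617, 616, 537, 640, 754, 788, 680
Mean correct RT = 4632/7 = 661.7143 ms
Proportion correct = 7/8
IES = 661.7143 / (7/8) = 756.245 ms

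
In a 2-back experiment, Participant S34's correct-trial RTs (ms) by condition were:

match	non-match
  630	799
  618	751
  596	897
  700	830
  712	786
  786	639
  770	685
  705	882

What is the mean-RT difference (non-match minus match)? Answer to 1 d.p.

94.0 ms

M(match) = 5517/8 = 689.625
M(non-match) = 6269/8 = 783.625
Difference = 783.625 − 689.625 = 94.000 ms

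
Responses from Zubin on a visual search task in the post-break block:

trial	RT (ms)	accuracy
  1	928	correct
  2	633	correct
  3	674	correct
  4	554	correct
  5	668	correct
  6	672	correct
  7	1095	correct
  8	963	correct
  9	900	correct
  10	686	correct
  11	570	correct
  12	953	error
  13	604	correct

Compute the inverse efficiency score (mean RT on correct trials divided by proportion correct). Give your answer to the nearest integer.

808 ms

Correct trials (n=12): 928, 633, 674, 554, 668, 672, 1095, 963, 900, 686, 570, 604
Mean correct RT = 8947/12 = 745.5833 ms
Proportion correct = 12/13
IES = 745.5833 / (12/13) = 807.715 ms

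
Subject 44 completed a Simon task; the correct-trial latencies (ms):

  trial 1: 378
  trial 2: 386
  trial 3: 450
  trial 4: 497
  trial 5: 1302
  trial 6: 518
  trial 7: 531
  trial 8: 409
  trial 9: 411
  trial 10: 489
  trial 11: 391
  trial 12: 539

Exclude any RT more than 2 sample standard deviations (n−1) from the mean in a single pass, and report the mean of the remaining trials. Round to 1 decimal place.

n = 12, ΣRT = 6301, M = 525.083
Σ(x−M)² = 697052.92; s = √(697052.92/11) = 251.731
Cutoffs: 525.083 ± 2·251.731 → [21.6, 1028.5]
Outside: 1302 → excluded.
Retained (n=11): Σ = 4999, mean = 4999/11 = 454.455

454.5 ms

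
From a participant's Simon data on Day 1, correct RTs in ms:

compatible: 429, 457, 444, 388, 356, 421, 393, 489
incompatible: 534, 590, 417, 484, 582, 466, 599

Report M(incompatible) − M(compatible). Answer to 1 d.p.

M(compatible) = 3377/8 = 422.125
M(incompatible) = 3672/7 = 524.571
Difference = 524.571 − 422.125 = 102.446 ms

102.4 ms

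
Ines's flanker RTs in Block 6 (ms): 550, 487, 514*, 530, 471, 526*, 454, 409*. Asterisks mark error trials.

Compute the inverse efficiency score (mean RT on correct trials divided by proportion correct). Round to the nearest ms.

Correct trials (n=5): 550, 487, 530, 471, 454
Mean correct RT = 2492/5 = 498.4000 ms
Proportion correct = 5/8
IES = 498.4000 / (5/8) = 797.440 ms

797 ms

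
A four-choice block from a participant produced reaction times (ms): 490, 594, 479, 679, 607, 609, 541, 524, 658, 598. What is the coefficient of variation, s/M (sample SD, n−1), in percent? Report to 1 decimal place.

11.7%

n = 10, Σ = 5779, M = 577.9000
Σ(x−M)² = 40888.900; s = √(40888.900/9) = 67.4033
CV = 67.4033 / 577.9000 = 0.11663 = 11.663%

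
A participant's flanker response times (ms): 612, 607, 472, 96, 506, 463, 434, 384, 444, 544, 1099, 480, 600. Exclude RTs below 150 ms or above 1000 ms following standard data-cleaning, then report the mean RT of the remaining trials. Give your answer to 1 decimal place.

Excluded: 96, 1099
Retained (n=11): Σ = 5546
Mean = 5546/11 = 504.1818

504.2 ms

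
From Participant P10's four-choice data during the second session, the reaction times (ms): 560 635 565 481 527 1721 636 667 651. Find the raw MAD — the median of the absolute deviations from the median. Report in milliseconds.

70 ms

Sorted: 481, 527, 560, 565, 635, 636, 651, 667, 1721 → median = 635
|x − 635|: 75, 0, 70, 154, 108, 1086, 1, 32, 16
Sorted deviations: 0, 1, 16, 32, 70, 75, 108, 154, 1086 → MAD = 70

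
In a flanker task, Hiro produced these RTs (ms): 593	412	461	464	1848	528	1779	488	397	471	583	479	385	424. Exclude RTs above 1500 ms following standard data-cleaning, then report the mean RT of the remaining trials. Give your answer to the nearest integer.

Excluded: 1779, 1848
Retained (n=12): Σ = 5685
Mean = 5685/12 = 473.7500

474 ms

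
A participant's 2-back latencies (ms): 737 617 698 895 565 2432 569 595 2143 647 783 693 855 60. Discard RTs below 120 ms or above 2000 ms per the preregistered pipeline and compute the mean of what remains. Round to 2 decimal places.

695.82 ms

Excluded: 60, 2143, 2432
Retained (n=11): Σ = 7654
Mean = 7654/11 = 695.8182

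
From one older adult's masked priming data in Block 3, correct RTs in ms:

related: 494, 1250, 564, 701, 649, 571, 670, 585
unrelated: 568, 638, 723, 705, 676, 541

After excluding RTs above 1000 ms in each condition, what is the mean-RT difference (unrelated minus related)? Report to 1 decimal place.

37.0 ms

related: exclude 1250
M(related) = 4234/7 = 604.857
M(unrelated) = 3851/6 = 641.833
Difference = 641.833 − 604.857 = 36.976 ms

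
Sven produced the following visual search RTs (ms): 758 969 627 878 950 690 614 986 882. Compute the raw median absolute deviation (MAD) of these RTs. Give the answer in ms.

Sorted: 614, 627, 690, 758, 878, 882, 950, 969, 986 → median = 878
|x − 878|: 120, 91, 251, 0, 72, 188, 264, 108, 4
Sorted deviations: 0, 4, 72, 91, 108, 120, 188, 251, 264 → MAD = 108

108 ms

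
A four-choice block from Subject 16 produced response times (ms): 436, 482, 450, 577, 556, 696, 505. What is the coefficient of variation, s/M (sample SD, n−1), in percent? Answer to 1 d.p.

n = 7, Σ = 3702, M = 528.8571
Σ(x−M)² = 48596.857; s = √(48596.857/6) = 89.9971
CV = 89.9971 / 528.8571 = 0.17017 = 17.017%

17.0%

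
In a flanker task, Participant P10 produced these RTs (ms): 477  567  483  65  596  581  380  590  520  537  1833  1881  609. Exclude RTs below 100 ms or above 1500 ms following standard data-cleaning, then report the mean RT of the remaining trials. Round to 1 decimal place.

Excluded: 65, 1833, 1881
Retained (n=10): Σ = 5340
Mean = 5340/10 = 534.0000

534.0 ms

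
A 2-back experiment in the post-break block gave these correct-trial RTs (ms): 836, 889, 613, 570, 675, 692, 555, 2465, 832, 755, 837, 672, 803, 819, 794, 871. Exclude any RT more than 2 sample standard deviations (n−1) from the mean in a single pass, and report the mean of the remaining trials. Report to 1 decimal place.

747.5 ms

n = 16, ΣRT = 13678, M = 854.875
Σ(x−M)² = 2934693.75; s = √(2934693.75/15) = 442.319
Cutoffs: 854.875 ± 2·442.319 → [-29.8, 1739.5]
Outside: 2465 → excluded.
Retained (n=15): Σ = 11213, mean = 11213/15 = 747.533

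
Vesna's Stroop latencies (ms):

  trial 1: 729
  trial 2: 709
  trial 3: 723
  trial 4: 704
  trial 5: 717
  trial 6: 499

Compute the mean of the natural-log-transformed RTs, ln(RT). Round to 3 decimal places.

ln(RT): 6.5917, 6.5639, 6.5834, 6.5568, 6.5751, 6.2126
Σ ln(RT) = 39.0834
Mean = 39.0834/6 = 6.51390

6.514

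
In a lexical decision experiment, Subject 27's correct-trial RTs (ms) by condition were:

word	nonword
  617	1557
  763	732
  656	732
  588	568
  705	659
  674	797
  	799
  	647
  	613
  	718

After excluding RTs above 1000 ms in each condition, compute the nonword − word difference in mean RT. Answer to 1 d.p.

nonword: exclude 1557
M(word) = 4003/6 = 667.167
M(nonword) = 6265/9 = 696.111
Difference = 696.111 − 667.167 = 28.944 ms

28.9 ms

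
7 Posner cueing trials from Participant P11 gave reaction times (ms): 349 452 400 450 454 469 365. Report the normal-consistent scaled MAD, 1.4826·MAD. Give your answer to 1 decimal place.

Sorted: 349, 365, 400, 450, 452, 454, 469 → median = 450
|x − 450| sorted: 0, 2, 4, 19, 50, 85, 101 → MAD = 19
Robust SD ≈ 1.4826 × 19 = 28.169

28.2 ms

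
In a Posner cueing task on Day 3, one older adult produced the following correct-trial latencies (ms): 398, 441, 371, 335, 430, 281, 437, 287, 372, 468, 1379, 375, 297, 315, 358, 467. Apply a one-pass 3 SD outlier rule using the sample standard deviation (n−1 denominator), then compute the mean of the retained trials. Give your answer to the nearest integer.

n = 16, ΣRT = 7011, M = 438.188
Σ(x−M)² = 1001178.44; s = √(1001178.44/15) = 258.351
Cutoffs: 438.188 ± 3·258.351 → [-336.9, 1213.2]
Outside: 1379 → excluded.
Retained (n=15): Σ = 5632, mean = 5632/15 = 375.467

375 ms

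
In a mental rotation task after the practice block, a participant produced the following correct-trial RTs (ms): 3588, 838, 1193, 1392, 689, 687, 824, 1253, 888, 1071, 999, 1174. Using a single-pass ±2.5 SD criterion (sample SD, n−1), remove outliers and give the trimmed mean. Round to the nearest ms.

1001 ms

n = 12, ΣRT = 14596, M = 1216.333
Σ(x−M)² = 6690836.67; s = √(6690836.67/11) = 779.909
Cutoffs: 1216.333 ± 2.5·779.909 → [-733.4, 3166.1]
Outside: 3588 → excluded.
Retained (n=11): Σ = 11008, mean = 11008/11 = 1000.727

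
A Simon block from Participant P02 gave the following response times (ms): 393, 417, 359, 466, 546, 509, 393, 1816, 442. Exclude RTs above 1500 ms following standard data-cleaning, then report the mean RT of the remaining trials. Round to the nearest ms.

Excluded: 1816
Retained (n=8): Σ = 3525
Mean = 3525/8 = 440.6250

441 ms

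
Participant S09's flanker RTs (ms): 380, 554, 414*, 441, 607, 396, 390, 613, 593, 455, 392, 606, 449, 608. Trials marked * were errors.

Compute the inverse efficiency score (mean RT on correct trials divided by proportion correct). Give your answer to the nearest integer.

537 ms

Correct trials (n=13): 380, 554, 441, 607, 396, 390, 613, 593, 455, 392, 606, 449, 608
Mean correct RT = 6484/13 = 498.7692 ms
Proportion correct = 13/14
IES = 498.7692 / (13/14) = 537.136 ms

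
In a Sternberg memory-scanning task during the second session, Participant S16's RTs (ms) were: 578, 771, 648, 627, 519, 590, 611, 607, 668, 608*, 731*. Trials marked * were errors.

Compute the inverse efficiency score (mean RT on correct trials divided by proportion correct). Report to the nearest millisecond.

763 ms

Correct trials (n=9): 578, 771, 648, 627, 519, 590, 611, 607, 668
Mean correct RT = 5619/9 = 624.3333 ms
Proportion correct = 9/11
IES = 624.3333 / (9/11) = 763.074 ms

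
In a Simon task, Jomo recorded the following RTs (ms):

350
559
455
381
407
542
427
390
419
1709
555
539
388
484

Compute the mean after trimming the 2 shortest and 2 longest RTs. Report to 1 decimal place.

460.6 ms

Sorted: 350, 381, 388, 390, 407, 419, 427, 455, 484, 539, 542, 555, 559, 1709
Drop lowest 2 (350, 381) and highest 2 (559, 1709)
Remaining (n=10): Σ = 4606, mean = 4606/10 = 460.600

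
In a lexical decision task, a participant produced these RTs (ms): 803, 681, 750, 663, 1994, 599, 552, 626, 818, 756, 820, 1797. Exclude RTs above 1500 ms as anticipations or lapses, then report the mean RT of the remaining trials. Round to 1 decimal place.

706.8 ms

Excluded: 1797, 1994
Retained (n=10): Σ = 7068
Mean = 7068/10 = 706.8000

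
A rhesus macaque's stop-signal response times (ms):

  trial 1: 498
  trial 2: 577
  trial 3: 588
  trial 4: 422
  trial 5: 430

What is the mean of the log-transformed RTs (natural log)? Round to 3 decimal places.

ln(RT): 6.2106, 6.3578, 6.3767, 6.0450, 6.0638
Σ ln(RT) = 31.0540
Mean = 31.0540/5 = 6.21079

6.211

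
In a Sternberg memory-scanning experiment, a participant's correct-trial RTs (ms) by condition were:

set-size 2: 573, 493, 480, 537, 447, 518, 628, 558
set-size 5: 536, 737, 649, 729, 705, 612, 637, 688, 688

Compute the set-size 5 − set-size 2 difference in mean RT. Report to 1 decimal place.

135.3 ms

M(set-size 2) = 4234/8 = 529.250
M(set-size 5) = 5981/9 = 664.556
Difference = 664.556 − 529.250 = 135.306 ms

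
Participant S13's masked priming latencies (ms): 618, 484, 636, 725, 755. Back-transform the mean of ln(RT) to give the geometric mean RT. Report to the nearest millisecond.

ln(RT): 6.4265, 6.1821, 6.4552, 6.5862, 6.6267
Mean ln(RT) = 32.2767/5 = 6.45533
Geometric mean = exp(6.45533) = 636.09 ms

636 ms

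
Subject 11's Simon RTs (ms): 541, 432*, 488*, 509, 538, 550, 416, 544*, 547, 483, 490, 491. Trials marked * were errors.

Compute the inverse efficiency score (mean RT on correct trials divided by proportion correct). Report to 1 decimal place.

676.3 ms

Correct trials (n=9): 541, 509, 538, 550, 416, 547, 483, 490, 491
Mean correct RT = 4565/9 = 507.2222 ms
Proportion correct = 9/12
IES = 507.2222 / (9/12) = 676.296 ms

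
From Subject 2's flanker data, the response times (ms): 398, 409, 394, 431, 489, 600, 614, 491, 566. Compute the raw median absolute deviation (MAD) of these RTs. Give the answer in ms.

Sorted: 394, 398, 409, 431, 489, 491, 566, 600, 614 → median = 489
|x − 489|: 91, 80, 95, 58, 0, 111, 125, 2, 77
Sorted deviations: 0, 2, 58, 77, 80, 91, 95, 111, 125 → MAD = 80

80 ms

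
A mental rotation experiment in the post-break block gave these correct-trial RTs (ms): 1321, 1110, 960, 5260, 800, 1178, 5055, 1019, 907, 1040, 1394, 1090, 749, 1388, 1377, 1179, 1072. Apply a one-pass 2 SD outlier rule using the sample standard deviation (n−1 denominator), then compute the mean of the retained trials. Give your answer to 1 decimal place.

1105.6 ms

n = 17, ΣRT = 26899, M = 1582.294
Σ(x−M)² = 29581765.53; s = √(29581765.53/16) = 1359.728
Cutoffs: 1582.294 ± 2·1359.728 → [-1137.2, 4301.8]
Outside: 5055, 5260 → excluded.
Retained (n=15): Σ = 16584, mean = 16584/15 = 1105.600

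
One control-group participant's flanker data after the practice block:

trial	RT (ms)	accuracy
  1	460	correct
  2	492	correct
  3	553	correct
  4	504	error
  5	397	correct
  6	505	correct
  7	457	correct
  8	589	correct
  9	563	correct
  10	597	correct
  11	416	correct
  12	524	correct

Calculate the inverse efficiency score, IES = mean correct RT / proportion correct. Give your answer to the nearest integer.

551 ms

Correct trials (n=11): 460, 492, 553, 397, 505, 457, 589, 563, 597, 416, 524
Mean correct RT = 5553/11 = 504.8182 ms
Proportion correct = 11/12
IES = 504.8182 / (11/12) = 550.711 ms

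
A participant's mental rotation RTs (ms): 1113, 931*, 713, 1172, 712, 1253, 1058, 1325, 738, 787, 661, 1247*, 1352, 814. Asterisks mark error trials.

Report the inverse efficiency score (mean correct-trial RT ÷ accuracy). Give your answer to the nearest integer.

1137 ms

Correct trials (n=12): 1113, 713, 1172, 712, 1253, 1058, 1325, 738, 787, 661, 1352, 814
Mean correct RT = 11698/12 = 974.8333 ms
Proportion correct = 12/14
IES = 974.8333 / (12/14) = 1137.306 ms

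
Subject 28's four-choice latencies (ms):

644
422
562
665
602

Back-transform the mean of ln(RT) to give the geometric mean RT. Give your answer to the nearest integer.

572 ms

ln(RT): 6.4677, 6.0450, 6.3315, 6.4998, 6.4003
Mean ln(RT) = 31.7443/5 = 6.34885
Geometric mean = exp(6.34885) = 571.83 ms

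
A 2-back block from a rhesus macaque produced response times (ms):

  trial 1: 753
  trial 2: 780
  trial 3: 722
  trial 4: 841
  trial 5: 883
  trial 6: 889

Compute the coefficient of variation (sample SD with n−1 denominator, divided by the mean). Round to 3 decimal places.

n = 6, Σ = 4868, M = 811.3333
Σ(x−M)² = 24413.333; s = √(24413.333/5) = 69.8761
CV = 69.8761 / 811.3333 = 0.08612

0.086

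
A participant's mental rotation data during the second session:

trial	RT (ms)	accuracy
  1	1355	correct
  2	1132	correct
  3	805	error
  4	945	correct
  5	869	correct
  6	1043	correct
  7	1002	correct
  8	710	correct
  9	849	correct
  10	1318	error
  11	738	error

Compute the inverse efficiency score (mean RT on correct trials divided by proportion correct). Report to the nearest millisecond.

1359 ms

Correct trials (n=8): 1355, 1132, 945, 869, 1043, 1002, 710, 849
Mean correct RT = 7905/8 = 988.1250 ms
Proportion correct = 8/11
IES = 988.1250 / (8/11) = 1358.672 ms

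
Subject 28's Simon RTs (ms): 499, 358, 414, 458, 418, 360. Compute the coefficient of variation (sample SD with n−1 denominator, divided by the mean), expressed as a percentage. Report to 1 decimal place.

13.2%

n = 6, Σ = 2507, M = 417.8333
Σ(x−M)² = 15140.833; s = √(15140.833/5) = 55.0288
CV = 55.0288 / 417.8333 = 0.13170 = 13.170%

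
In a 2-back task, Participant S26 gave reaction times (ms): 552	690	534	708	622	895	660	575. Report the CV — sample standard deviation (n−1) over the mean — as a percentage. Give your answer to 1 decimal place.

17.7%

n = 8, Σ = 5236, M = 654.5000
Σ(x−M)² = 94396.000; s = √(94396.000/7) = 116.1255
CV = 116.1255 / 654.5000 = 0.17743 = 17.743%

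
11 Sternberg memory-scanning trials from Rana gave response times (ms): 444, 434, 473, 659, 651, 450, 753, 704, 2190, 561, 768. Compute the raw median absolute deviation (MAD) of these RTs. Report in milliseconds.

117 ms

Sorted: 434, 444, 450, 473, 561, 651, 659, 704, 753, 768, 2190 → median = 651
|x − 651|: 207, 217, 178, 8, 0, 201, 102, 53, 1539, 90, 117
Sorted deviations: 0, 8, 53, 90, 102, 117, 178, 201, 207, 217, 1539 → MAD = 117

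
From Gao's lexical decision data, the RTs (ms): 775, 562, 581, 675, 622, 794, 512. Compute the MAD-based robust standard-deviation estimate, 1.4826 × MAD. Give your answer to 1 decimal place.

Sorted: 512, 562, 581, 622, 675, 775, 794 → median = 622
|x − 622| sorted: 0, 41, 53, 60, 110, 153, 172 → MAD = 60
Robust SD ≈ 1.4826 × 60 = 88.956

89.0 ms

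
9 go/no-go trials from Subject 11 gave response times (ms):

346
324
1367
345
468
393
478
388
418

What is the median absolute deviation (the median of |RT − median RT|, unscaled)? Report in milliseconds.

Sorted: 324, 345, 346, 388, 393, 418, 468, 478, 1367 → median = 393
|x − 393|: 47, 69, 974, 48, 75, 0, 85, 5, 25
Sorted deviations: 0, 5, 25, 47, 48, 69, 75, 85, 974 → MAD = 48

48 ms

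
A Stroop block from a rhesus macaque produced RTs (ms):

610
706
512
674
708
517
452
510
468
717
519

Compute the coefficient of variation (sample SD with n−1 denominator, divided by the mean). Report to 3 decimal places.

0.178

n = 11, Σ = 6393, M = 581.1818
Σ(x−M)² = 106891.636; s = √(106891.636/10) = 103.3884
CV = 103.3884 / 581.1818 = 0.17789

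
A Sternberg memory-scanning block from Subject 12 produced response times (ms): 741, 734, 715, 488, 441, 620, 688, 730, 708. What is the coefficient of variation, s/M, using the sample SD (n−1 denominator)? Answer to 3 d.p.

0.173

n = 9, Σ = 5865, M = 651.6667
Σ(x−M)² = 101570.000; s = √(101570.000/8) = 112.6776
CV = 112.6776 / 651.6667 = 0.17291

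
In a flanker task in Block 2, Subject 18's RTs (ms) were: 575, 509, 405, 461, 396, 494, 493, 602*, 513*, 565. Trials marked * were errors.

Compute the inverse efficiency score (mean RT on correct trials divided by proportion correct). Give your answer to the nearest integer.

609 ms

Correct trials (n=8): 575, 509, 405, 461, 396, 494, 493, 565
Mean correct RT = 3898/8 = 487.2500 ms
Proportion correct = 8/10
IES = 487.2500 / (8/10) = 609.062 ms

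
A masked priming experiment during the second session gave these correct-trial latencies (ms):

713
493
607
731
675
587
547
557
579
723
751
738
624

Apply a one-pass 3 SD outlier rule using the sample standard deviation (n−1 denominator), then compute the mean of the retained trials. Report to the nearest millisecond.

640 ms

n = 13, ΣRT = 8325, M = 640.385
Σ(x−M)² = 88669.08; s = √(88669.08/12) = 85.960
Cutoffs: 640.385 ± 3·85.960 → [382.5, 898.3]
No RTs fall outside the cutoffs; all 13 retained. Mean = 8325/13 = 640.385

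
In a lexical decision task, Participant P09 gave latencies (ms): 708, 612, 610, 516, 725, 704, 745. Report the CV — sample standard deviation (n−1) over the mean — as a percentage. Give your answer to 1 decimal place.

n = 7, Σ = 4620, M = 660.0000
Σ(x−M)² = 41230.000; s = √(41230.000/6) = 82.8955
CV = 82.8955 / 660.0000 = 0.12560 = 12.560%

12.6%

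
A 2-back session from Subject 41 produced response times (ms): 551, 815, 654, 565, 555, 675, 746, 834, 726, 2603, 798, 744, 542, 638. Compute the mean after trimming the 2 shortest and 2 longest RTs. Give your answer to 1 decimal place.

Sorted: 542, 551, 555, 565, 638, 654, 675, 726, 744, 746, 798, 815, 834, 2603
Drop lowest 2 (542, 551) and highest 2 (834, 2603)
Remaining (n=10): Σ = 6916, mean = 6916/10 = 691.600

691.6 ms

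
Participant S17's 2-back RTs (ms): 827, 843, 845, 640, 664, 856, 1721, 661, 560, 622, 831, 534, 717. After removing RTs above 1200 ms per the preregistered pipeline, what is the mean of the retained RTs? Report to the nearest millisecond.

Excluded: 1721
Retained (n=12): Σ = 8600
Mean = 8600/12 = 716.6667

717 ms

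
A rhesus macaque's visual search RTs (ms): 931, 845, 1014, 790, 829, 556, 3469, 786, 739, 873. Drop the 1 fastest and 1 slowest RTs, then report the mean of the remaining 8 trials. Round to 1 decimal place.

850.9 ms

Sorted: 556, 739, 786, 790, 829, 845, 873, 931, 1014, 3469
Drop lowest 1 (556) and highest 1 (3469)
Remaining (n=8): Σ = 6807, mean = 6807/8 = 850.875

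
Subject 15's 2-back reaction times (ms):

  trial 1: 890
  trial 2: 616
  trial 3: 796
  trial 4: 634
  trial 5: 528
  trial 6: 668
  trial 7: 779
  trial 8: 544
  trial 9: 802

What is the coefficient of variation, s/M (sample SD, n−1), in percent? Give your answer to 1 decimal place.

n = 9, Σ = 6257, M = 695.2222
Σ(x−M)² = 128111.556; s = √(128111.556/8) = 126.5462
CV = 126.5462 / 695.2222 = 0.18202 = 18.202%

18.2%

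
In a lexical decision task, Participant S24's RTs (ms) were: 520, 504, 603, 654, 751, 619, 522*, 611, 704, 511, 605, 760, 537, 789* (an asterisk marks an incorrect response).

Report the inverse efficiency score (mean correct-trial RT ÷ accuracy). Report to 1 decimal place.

Correct trials (n=12): 520, 504, 603, 654, 751, 619, 611, 704, 511, 605, 760, 537
Mean correct RT = 7379/12 = 614.9167 ms
Proportion correct = 12/14
IES = 614.9167 / (12/14) = 717.403 ms

717.4 ms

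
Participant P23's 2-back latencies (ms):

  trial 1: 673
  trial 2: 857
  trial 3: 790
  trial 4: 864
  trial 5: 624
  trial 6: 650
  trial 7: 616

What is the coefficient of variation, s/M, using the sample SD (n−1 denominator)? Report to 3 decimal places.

n = 7, Σ = 5074, M = 724.8571
Σ(x−M)² = 71380.857; s = √(71380.857/6) = 109.0725
CV = 109.0725 / 724.8571 = 0.15047

0.150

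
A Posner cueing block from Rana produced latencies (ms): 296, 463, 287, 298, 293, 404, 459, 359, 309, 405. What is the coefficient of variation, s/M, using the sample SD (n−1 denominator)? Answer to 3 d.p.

0.197

n = 10, Σ = 3573, M = 357.3000
Σ(x−M)² = 44658.100; s = √(44658.100/9) = 70.4415
CV = 70.4415 / 357.3000 = 0.19715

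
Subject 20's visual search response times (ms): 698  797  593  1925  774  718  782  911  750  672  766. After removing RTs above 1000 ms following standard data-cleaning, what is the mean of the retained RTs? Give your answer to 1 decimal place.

746.1 ms

Excluded: 1925
Retained (n=10): Σ = 7461
Mean = 7461/10 = 746.1000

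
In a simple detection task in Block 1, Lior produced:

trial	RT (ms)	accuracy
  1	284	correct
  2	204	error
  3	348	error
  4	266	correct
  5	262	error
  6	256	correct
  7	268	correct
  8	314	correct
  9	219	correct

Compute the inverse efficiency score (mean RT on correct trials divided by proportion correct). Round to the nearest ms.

Correct trials (n=6): 284, 266, 256, 268, 314, 219
Mean correct RT = 1607/6 = 267.8333 ms
Proportion correct = 6/9
IES = 267.8333 / (6/9) = 401.750 ms

402 ms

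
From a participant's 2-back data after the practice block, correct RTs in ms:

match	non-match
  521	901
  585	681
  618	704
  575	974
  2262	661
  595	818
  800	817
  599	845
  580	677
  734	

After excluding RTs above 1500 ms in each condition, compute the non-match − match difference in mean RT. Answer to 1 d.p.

match: exclude 2262
M(match) = 5607/9 = 623.000
M(non-match) = 7078/9 = 786.444
Difference = 786.444 − 623.000 = 163.444 ms

163.4 ms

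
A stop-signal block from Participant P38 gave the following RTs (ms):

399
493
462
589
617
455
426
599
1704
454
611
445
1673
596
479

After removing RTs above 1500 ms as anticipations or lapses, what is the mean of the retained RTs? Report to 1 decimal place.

509.6 ms

Excluded: 1673, 1704
Retained (n=13): Σ = 6625
Mean = 6625/13 = 509.6154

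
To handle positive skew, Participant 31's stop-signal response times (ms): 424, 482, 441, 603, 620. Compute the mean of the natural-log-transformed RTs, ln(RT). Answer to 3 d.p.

6.230

ln(RT): 6.0497, 6.1779, 6.0890, 6.4019, 6.4297
Σ ln(RT) = 31.1484
Mean = 31.1484/5 = 6.22967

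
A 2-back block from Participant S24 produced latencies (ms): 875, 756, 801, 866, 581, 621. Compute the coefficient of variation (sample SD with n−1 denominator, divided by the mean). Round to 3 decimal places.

n = 6, Σ = 4500, M = 750.0000
Σ(x−M)² = 76920.000; s = √(76920.000/5) = 124.0323
CV = 124.0323 / 750.0000 = 0.16538

0.165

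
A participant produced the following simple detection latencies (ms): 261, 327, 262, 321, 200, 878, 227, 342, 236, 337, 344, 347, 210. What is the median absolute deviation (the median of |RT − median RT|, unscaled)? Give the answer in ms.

Sorted: 200, 210, 227, 236, 261, 262, 321, 327, 337, 342, 344, 347, 878 → median = 321
|x − 321|: 60, 6, 59, 0, 121, 557, 94, 21, 85, 16, 23, 26, 111
Sorted deviations: 0, 6, 16, 21, 23, 26, 59, 60, 85, 94, 111, 121, 557 → MAD = 59

59 ms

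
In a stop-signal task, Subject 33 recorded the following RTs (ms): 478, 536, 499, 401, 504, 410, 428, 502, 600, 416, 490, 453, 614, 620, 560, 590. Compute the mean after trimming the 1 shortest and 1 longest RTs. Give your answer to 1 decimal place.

505.7 ms

Sorted: 401, 410, 416, 428, 453, 478, 490, 499, 502, 504, 536, 560, 590, 600, 614, 620
Drop lowest 1 (401) and highest 1 (620)
Remaining (n=14): Σ = 7080, mean = 7080/14 = 505.714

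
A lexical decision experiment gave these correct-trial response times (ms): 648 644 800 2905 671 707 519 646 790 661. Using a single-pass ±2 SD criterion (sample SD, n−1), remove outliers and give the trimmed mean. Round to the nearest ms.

676 ms

n = 10, ΣRT = 8991, M = 899.100
Σ(x−M)² = 4527644.90; s = √(4527644.90/9) = 709.275
Cutoffs: 899.100 ± 2·709.275 → [-519.5, 2317.7]
Outside: 2905 → excluded.
Retained (n=9): Σ = 6086, mean = 6086/9 = 676.222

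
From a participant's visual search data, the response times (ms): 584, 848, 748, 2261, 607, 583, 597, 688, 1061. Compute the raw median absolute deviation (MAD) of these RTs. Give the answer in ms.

104 ms

Sorted: 583, 584, 597, 607, 688, 748, 848, 1061, 2261 → median = 688
|x − 688|: 104, 160, 60, 1573, 81, 105, 91, 0, 373
Sorted deviations: 0, 60, 81, 91, 104, 105, 160, 373, 1573 → MAD = 104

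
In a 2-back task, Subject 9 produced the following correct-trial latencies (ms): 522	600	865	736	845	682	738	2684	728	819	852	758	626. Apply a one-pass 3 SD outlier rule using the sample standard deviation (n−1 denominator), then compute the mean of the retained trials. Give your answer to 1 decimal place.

730.9 ms

n = 13, ΣRT = 11455, M = 881.154
Σ(x−M)² = 3649525.69; s = √(3649525.69/12) = 551.477
Cutoffs: 881.154 ± 3·551.477 → [-773.3, 2535.6]
Outside: 2684 → excluded.
Retained (n=12): Σ = 8771, mean = 8771/12 = 730.917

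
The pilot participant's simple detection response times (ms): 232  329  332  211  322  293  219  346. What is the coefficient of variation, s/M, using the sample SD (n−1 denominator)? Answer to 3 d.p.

0.196

n = 8, Σ = 2284, M = 285.5000
Σ(x−M)² = 21938.000; s = √(21938.000/7) = 55.9821
CV = 55.9821 / 285.5000 = 0.19608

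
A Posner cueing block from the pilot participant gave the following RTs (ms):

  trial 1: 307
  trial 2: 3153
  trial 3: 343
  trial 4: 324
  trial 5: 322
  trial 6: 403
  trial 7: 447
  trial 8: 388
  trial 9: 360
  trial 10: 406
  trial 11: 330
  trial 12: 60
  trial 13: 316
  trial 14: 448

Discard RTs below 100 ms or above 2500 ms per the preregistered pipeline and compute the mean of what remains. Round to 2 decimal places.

Excluded: 60, 3153
Retained (n=12): Σ = 4394
Mean = 4394/12 = 366.1667

366.17 ms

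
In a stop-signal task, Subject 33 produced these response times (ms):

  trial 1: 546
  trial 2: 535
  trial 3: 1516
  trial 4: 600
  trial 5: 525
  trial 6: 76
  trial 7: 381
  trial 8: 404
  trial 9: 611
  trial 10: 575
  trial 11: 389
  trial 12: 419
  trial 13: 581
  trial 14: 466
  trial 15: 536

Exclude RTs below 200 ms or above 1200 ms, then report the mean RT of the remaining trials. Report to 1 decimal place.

Excluded: 76, 1516
Retained (n=13): Σ = 6568
Mean = 6568/13 = 505.2308

505.2 ms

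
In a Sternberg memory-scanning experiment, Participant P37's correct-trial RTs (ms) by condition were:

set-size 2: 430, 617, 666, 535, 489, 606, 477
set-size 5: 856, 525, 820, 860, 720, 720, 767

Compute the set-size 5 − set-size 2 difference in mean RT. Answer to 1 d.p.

M(set-size 2) = 3820/7 = 545.714
M(set-size 5) = 5268/7 = 752.571
Difference = 752.571 − 545.714 = 206.857 ms

206.9 ms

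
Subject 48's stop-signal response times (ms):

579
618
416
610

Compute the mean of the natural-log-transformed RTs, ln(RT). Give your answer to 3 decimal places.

ln(RT): 6.3613, 6.4265, 6.0307, 6.4135
Σ ln(RT) = 25.2319
Mean = 25.2319/4 = 6.30798

6.308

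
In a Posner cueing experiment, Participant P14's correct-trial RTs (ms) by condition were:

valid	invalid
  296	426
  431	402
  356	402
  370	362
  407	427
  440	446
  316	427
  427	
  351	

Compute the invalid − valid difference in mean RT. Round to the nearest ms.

36 ms

M(valid) = 3394/9 = 377.111
M(invalid) = 2892/7 = 413.143
Difference = 413.143 − 377.111 = 36.032 ms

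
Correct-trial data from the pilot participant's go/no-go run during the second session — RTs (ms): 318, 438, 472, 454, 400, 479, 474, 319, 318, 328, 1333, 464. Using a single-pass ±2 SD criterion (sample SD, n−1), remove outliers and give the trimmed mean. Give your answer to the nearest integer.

n = 12, ΣRT = 5797, M = 483.083
Σ(x−M)² = 838204.92; s = √(838204.92/11) = 276.044
Cutoffs: 483.083 ± 2·276.044 → [-69.0, 1035.2]
Outside: 1333 → excluded.
Retained (n=11): Σ = 4464, mean = 4464/11 = 405.818

406 ms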